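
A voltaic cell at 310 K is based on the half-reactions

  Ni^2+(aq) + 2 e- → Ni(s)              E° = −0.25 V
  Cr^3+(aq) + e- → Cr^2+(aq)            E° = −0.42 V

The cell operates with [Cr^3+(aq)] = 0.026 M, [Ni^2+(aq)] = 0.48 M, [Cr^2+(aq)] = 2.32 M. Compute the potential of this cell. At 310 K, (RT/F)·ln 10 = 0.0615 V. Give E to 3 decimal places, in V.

The Ni²⁺/Ni couple has the more positive E°, so it is the cathode; Cr³⁺/Cr²⁺ is the anode.
E°cell = −0.25 − (−0.42) = +0.17 V, with n = 2 electrons transferred.
For the overall reaction Ni^2+(aq) + 2 Cr^2+(aq) → Ni(s) + 2 Cr^3+(aq), Q = [Cr^3+(aq)]^2 / ([Ni^2+(aq)]·[Cr^2+(aq)]^2) = 0.000262, giving log Q = −3.582.
Applying E = E° − (RT ln10/nF)·log Q gives +0.17 − (0.0615/2)(−3.582) = +0.280 V.

+0.280 V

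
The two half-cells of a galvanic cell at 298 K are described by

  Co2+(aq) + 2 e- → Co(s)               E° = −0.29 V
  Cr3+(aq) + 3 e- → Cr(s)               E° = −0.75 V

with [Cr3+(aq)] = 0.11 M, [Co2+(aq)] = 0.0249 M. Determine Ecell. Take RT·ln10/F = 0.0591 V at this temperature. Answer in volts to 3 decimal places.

+0.431 V

Since E°(Co²⁺/Co) > E°(Cr³⁺/Cr), Co²⁺/Co serves as the cathode.
E°cell = −0.29 − (−0.75) = +0.46 V, with n = 6 electrons transferred.
For the overall reaction 3 Co2+(aq) + 2 Cr(s) → 3 Co(s) + 2 Cr3+(aq), Q = [Cr3+(aq)]^2 / [Co2+(aq)]^3 = 784, giving log Q = 2.894.
E = E° − (0.0591/n)·log Q = +0.46 − (0.0591/6)(2.894) = +0.431 V.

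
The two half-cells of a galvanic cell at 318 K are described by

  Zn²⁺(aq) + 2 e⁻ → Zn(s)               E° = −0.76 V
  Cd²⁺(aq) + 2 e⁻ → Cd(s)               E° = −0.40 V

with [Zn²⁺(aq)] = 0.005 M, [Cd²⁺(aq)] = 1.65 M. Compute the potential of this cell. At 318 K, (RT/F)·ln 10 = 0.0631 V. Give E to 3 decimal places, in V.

+0.439 V

Since E°(Cd²⁺/Cd) > E°(Zn²⁺/Zn), Cd²⁺/Cd serves as the cathode.
The standard potential is −0.40 − (−0.76) = +0.36 V and the balanced reaction transfers n = 2 electrons.
For the overall reaction Cd²⁺(aq) + Zn(s) → Cd(s) + Zn²⁺(aq), Q = [Zn²⁺(aq)] / [Cd²⁺(aq)] = 0.00303, giving log Q = −2.519.
E = E° − (0.0631/n)·log Q = +0.36 − (0.0631/2)(−2.519) = +0.439 V.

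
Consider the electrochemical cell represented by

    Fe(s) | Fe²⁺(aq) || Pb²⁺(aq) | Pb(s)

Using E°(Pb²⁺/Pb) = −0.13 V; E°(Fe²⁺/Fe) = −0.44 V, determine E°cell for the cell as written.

+0.31 V

By convention the left-hand electrode in cell notation is the anode (oxidation) and the right-hand electrode is the cathode (reduction).
E°cell = E°(right) − E°(left) = −0.13 − (−0.44) = +0.31 V.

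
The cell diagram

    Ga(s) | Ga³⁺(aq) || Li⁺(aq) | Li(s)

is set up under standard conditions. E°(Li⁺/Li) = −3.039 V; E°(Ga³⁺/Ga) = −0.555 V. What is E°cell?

−2.484 V

By convention the left-hand electrode in cell notation is the anode (oxidation) and the right-hand electrode is the cathode (reduction).
E°cell = E°(right) − E°(left) = −3.039 − (−0.555) = −2.484 V.
The negative sign shows that, as written, the cell would require an external voltage to drive the reaction.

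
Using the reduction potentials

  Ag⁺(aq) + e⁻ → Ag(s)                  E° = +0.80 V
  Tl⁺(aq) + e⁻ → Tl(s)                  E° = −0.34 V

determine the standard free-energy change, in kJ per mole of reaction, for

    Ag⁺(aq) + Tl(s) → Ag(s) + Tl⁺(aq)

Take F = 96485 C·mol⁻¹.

In the reaction as written Ag⁺(aq) is reduced, so the Ag⁺/Ag couple is the cathode and Tl⁺/Tl is the anode.
E°cell = +0.80 − (−0.34) = +1.14 V; balancing electrons gives n = 1.
ΔG° = −nFE°cell = −(1)(96485)(+1.14) J/mol = −110 kJ/mol.

−110 kJ/mol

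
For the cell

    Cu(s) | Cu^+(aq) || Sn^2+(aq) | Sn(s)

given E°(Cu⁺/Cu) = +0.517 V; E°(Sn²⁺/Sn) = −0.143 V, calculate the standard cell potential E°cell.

−0.660 V

By convention the left-hand electrode in cell notation is the anode (oxidation) and the right-hand electrode is the cathode (reduction).
E°cell = E°(right) − E°(left) = −0.143 − (+0.517) = −0.660 V.
The negative sign shows that, as written, the cell would require an external voltage to drive the reaction.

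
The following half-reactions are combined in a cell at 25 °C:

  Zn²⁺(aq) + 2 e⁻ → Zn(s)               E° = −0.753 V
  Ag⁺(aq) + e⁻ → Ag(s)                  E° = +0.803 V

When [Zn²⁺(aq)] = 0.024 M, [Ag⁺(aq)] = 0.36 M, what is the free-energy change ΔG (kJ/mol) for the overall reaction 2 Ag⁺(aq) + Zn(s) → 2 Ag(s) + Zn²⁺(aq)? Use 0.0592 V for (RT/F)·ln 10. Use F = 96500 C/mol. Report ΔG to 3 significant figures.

With Ag⁺/Ag reduced at the cathode, E°cell = +0.803 − (−0.753) = +1.556 V and n = 2.
Here Q = [Zn²⁺(aq)] / [Ag⁺(aq)]^2 = 0.185 (log Q = −0.732), giving E = +1.556 − (0.0592/2)·(−0.732) = +1.5777 V.
ΔG = −nFE = −(2)(96500)(+1.5777) J/mol = −304 kJ/mol.

−304 kJ/mol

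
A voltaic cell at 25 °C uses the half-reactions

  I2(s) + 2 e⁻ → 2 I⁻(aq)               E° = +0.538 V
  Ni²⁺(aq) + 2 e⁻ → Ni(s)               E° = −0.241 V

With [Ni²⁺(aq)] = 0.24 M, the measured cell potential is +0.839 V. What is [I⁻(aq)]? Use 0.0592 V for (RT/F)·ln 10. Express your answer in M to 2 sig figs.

0.20 M

With I₂/I⁻ at the cathode and Ni²⁺/Ni at the anode, E°cell = +0.538 − (−0.241) = +0.779 V (n = 2).
From the Nernst equation, log Q = n(E° − E)/0.0592 = 2·(+0.779 − (+0.839))/0.0592 = −2.027.
The balanced reaction is I2(s) + Ni(s) → 2 I⁻(aq) + Ni²⁺(aq), so Q = [I⁻(aq)]^2·[Ni²⁺(aq)].
Isolating [I⁻(aq)] in Q = 10^{−2.027} yields log [I⁻(aq)] = −0.704, i.e. 0.20 M.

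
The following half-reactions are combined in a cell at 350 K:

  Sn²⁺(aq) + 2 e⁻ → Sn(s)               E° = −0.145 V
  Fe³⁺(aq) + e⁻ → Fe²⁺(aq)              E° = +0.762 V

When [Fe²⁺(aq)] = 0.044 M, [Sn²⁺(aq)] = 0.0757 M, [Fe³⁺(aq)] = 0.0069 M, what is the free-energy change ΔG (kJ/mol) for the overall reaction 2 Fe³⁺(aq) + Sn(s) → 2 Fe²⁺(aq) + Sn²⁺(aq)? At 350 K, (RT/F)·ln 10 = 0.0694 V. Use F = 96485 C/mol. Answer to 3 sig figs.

E°cell = +0.762 − (−0.145) = +0.907 V; the balanced reaction transfers n = 2 electrons.
The reaction quotient is ([Fe²⁺(aq)]^2·[Sn²⁺(aq)]) / [Fe³⁺(aq)]^2 = 3.08; by Nernst, E = +0.907 − (0.0694/2)(0.488) = +0.8901 V.
ΔG = −nFE = −(2)(96485)(+0.8901) J/mol = −172 kJ/mol.

−172 kJ/mol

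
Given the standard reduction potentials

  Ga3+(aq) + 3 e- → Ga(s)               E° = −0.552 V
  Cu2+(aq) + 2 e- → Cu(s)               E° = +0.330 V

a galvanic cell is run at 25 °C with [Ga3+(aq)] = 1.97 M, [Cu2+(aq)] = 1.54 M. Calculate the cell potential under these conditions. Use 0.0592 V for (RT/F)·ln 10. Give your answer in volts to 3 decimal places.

+0.882 V

Since E°(Cu²⁺/Cu) > E°(Ga³⁺/Ga), Cu²⁺/Cu serves as the cathode.
E°cell = E°cat − E°an = +0.330 − (−0.552) = +0.882 V; n = 6.
The balanced reaction is 3 Cu2+(aq) + 2 Ga(s) → 3 Cu(s) + 2 Ga3+(aq), so Q = [Ga3+(aq)]^2 / [Cu2+(aq)]^3 = 1.06 and log Q = 0.026.
By the Nernst equation, E = +0.882 − (0.0592/6)·(0.026) = +0.882 V.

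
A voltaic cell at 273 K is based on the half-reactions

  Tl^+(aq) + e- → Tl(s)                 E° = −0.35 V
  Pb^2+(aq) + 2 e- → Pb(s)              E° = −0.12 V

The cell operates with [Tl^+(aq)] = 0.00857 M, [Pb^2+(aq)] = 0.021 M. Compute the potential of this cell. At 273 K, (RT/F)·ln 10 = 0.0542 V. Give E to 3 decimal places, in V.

Since E°(Pb²⁺/Pb) > E°(Tl⁺/Tl), Pb²⁺/Pb serves as the cathode.
E°cell = E°cat − E°an = −0.12 − (−0.35) = +0.23 V; n = 2.
For the overall reaction Pb^2+(aq) + 2 Tl(s) → Pb(s) + 2 Tl^+(aq), Q = [Tl^+(aq)]^2 / [Pb^2+(aq)] = 0.0035, giving log Q = −2.456.
By the Nernst equation, E = +0.23 − (0.0542/2)·(−2.456) = +0.297 V.

+0.297 V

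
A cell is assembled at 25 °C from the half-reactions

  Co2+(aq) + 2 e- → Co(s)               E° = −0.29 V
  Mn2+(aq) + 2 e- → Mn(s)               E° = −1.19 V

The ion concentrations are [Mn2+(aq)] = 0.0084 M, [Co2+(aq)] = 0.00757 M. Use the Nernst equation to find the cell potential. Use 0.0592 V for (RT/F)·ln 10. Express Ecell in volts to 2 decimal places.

+0.90 V

Co²⁺/Co is reduced (cathode, E° = −0.29 V) and Mn²⁺/Mn is oxidized (anode).
E°cell = E°cat − E°an = −0.29 − (−1.19) = +0.90 V; n = 2.
For the overall reaction Co2+(aq) + Mn(s) → Co(s) + Mn2+(aq), Q = [Mn2+(aq)] / [Co2+(aq)] = 1.11, giving log Q = 0.045.
Applying E = E° − (RT ln10/nF)·log Q gives +0.90 − (0.0592/2)(0.045) = +0.90 V.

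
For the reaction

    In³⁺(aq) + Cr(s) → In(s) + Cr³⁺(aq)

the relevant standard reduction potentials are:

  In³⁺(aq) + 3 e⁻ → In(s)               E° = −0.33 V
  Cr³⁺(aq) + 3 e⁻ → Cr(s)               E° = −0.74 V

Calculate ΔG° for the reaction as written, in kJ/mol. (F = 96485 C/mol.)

−119 kJ/mol

In the reaction as written In³⁺(aq) is reduced, so the In³⁺/In couple is the cathode and Cr³⁺/Cr is the anode.
E°cell = −0.33 − (−0.74) = +0.41 V; balancing electrons gives n = 3.
ΔG° = −nFE°cell = −(3)(96485)(+0.41) J/mol = −119 kJ/mol.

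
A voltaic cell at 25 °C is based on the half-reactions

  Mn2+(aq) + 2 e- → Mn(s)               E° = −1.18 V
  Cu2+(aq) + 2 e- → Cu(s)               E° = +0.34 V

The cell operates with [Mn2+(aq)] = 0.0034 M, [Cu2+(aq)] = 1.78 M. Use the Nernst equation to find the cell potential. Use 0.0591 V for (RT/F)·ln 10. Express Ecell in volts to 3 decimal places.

+1.600 V

The Cu²⁺/Cu couple has the more positive E°, so it is the cathode; Mn²⁺/Mn is the anode.
E°cell = E°cat − E°an = +0.34 − (−1.18) = +1.52 V; n = 2.
Balancing gives Cu2+(aq) + Mn(s) → Cu(s) + Mn2+(aq); hence Q = [Mn2+(aq)] / [Cu2+(aq)] = 0.00191 (log Q = −2.719).
Applying E = E° − (RT ln10/nF)·log Q gives +1.52 − (0.0591/2)(−2.719) = +1.600 V.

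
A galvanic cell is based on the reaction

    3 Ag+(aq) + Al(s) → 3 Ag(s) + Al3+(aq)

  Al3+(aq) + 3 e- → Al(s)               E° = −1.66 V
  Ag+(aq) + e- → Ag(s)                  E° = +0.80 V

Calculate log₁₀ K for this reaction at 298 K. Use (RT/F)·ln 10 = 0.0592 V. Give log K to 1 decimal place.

log K = 124.7

The Ag⁺/Ag couple is reduced (cathode); E°cell = +0.80 − (−1.66) = +2.46 V with n = 3.
At equilibrium E = 0, so log K = nE°cell / 0.0592 = (3)(+2.46) / 0.0592 = 124.7.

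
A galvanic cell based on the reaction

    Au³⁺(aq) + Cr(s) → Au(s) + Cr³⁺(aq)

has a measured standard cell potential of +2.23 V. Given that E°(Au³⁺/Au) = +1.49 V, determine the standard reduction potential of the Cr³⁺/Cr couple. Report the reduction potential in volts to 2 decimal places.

−0.74 V

In the reaction as written the Au³⁺/Au couple is reduced (cathode) and Cr³⁺/Cr is oxidized (anode), so E°cell = E°(Au³⁺/Au) − E°(Cr³⁺/Cr).
E°(Cr³⁺/Cr) = E°(cathode) − E°cell = +1.49 − (+2.23) = −0.74 V.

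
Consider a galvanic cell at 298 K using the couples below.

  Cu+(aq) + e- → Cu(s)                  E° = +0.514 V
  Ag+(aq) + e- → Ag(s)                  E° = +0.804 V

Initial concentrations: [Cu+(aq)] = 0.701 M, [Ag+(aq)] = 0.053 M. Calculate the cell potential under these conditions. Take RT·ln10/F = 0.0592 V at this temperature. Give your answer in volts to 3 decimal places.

Ag⁺/Ag is reduced (cathode, E° = +0.804 V) and Cu⁺/Cu is oxidized (anode).
The standard potential is +0.804 − (+0.514) = +0.290 V and the balanced reaction transfers n = 1 electron.
Balancing gives Ag+(aq) + Cu(s) → Ag(s) + Cu+(aq); hence Q = [Cu+(aq)] / [Ag+(aq)] = 13.2 (log Q = 1.121).
E = E° − (0.0592/n)·log Q = +0.290 − (0.0592/1)(1.121) = +0.224 V.

+0.224 V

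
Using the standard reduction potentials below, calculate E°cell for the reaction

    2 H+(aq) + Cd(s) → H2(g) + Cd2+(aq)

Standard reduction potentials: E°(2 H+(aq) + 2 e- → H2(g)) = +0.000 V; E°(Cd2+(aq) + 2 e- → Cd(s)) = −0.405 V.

+0.405 V

H+(aq) gains electrons, so the 2H⁺/H₂ couple is the cathode; the Cd²⁺/Cd couple is the anode.
E°cell = E°(cathode) − E°(anode) = +0.000 − (−0.405) = +0.405 V.
The positive value indicates the reaction is spontaneous as written.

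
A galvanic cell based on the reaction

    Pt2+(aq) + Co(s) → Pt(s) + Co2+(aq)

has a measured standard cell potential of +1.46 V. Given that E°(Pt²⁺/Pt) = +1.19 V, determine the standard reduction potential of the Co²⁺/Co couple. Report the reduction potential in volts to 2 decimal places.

−0.27 V

In the reaction as written the Pt²⁺/Pt couple is reduced (cathode) and Co²⁺/Co is oxidized (anode), so E°cell = E°(Pt²⁺/Pt) − E°(Co²⁺/Co).
E°(Co²⁺/Co) = E°(cathode) − E°cell = +1.19 − (+1.46) = −0.27 V.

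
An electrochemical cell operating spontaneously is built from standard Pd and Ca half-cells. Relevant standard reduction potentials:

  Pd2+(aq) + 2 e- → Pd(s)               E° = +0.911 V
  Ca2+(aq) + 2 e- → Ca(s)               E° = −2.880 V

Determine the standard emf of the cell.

+3.791 V

The Pd²⁺/Pd couple has the higher E°, so Pd ion is reduced (cathode) and Ca is oxidized (anode).
E°cell = E°(cathode) − E°(anode) = +0.911 − (−2.880) = +3.791 V.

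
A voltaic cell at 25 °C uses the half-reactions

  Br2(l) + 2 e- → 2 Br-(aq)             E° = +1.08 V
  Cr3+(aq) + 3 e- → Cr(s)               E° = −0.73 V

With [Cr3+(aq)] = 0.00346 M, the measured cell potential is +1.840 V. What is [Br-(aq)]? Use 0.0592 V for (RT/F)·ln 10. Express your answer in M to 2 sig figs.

Br₂/Br⁻ is the cathode (higher E°); E°cell = +1.08 − (−0.73) = +1.81 V with n = 6.
Since E = E° − (0.0592/n)·log Q, log Q = n(E° − E)/0.0592 = −3.041.
For 3 Br2(l) + 2 Cr(s) → 6 Br-(aq) + 2 Cr3+(aq), the reaction quotient is Q = [Br-(aq)]^6·[Cr3+(aq)]^2.
Solving for the unknown gives log [Br-(aq)] = 0.313, so [Br-(aq)] ≈ 2.1 M.

2.1 M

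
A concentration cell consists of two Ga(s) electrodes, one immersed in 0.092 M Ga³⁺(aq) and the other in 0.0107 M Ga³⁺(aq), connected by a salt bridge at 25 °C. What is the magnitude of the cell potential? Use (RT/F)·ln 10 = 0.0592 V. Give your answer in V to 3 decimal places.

For a concentration cell E°cell = 0, since both electrodes use the same couple.
The compartment with the higher Ga³⁺(aq) concentration (0.092 M) acts as the cathode; ions are reduced there and produced at the dilute (0.0107 M) anode.
With n = 3, Ecell = −(0.0592/3)·log([dilute]/[conc]) = −(0.0592/3)·log(0.0107/0.092) = +0.018 V.

0.018 V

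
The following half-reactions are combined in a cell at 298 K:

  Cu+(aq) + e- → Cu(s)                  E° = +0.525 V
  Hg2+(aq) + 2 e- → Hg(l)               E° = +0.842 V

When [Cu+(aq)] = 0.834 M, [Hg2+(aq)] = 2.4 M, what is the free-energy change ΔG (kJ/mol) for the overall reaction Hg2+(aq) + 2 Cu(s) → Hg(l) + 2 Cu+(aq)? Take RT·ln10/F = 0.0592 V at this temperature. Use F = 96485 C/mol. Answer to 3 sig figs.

−64.2 kJ/mol

E°cell = +0.842 − (+0.525) = +0.317 V; the balanced reaction transfers n = 2 electrons.
Here Q = [Cu+(aq)]^2 / [Hg2+(aq)] = 0.29 (log Q = −0.538), giving E = +0.317 − (0.0592/2)·(−0.538) = +0.3329 V.
Then ΔG = −nFE = −2 × 96485 × +0.3329 J/mol = −64.2 kJ/mol.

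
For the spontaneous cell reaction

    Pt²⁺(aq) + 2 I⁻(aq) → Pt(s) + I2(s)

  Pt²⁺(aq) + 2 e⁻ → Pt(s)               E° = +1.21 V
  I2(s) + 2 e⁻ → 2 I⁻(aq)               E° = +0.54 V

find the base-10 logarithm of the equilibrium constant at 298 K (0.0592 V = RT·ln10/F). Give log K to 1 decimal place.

log K = 22.6

The Pt²⁺/Pt couple is reduced (cathode); E°cell = +1.21 − (+0.54) = +0.67 V with n = 2.
At equilibrium E = 0, so log K = nE°cell / 0.0592 = (2)(+0.67) / 0.0592 = 22.6.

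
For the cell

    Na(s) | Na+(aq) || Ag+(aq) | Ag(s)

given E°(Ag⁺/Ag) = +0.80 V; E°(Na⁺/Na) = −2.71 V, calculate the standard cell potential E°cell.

By convention the left-hand electrode in cell notation is the anode (oxidation) and the right-hand electrode is the cathode (reduction).
E°cell = E°(right) − E°(left) = +0.80 − (−2.71) = +3.51 V.

+3.51 V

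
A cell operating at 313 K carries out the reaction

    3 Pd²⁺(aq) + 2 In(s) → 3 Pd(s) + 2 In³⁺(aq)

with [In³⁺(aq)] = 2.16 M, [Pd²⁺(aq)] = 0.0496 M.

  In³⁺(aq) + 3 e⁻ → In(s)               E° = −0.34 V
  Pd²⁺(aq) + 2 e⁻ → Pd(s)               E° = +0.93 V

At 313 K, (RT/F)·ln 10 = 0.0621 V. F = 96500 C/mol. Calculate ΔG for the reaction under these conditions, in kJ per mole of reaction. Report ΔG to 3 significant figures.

−708 kJ/mol

The standard cell potential is +0.93 − (−0.34) = +1.27 V, with n = 6 electrons in the balanced equation.
Q = [In³⁺(aq)]^2 / [Pd²⁺(aq)]^3 = 3.82×10^4, so log Q = 4.582 and E = +1.27 − (0.0621/6)(4.582) = +1.2226 V.
Finally ΔG = −nFE = −(6)(96500 C/mol)(+1.2226 V) = −708 kJ/mol.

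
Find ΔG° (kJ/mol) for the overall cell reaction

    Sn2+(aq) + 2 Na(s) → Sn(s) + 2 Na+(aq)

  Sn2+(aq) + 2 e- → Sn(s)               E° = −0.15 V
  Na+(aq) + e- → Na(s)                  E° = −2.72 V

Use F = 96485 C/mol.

In the reaction as written Sn2+(aq) is reduced, so the Sn²⁺/Sn couple is the cathode and Na⁺/Na is the anode.
E°cell = −0.15 − (−2.72) = +2.57 V; balancing electrons gives n = 2.
ΔG° = −nFE°cell = −(2)(96485)(+2.57) J/mol = −496 kJ/mol.

−496 kJ/mol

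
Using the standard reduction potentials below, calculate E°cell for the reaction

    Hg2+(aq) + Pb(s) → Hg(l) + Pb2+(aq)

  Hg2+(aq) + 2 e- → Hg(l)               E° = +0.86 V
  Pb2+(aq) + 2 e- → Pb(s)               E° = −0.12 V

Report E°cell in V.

In the reaction as written, Hg2+(aq) is reduced (cathode) and Pb2+(aq) is produced by oxidation at the anode.
E°cell = E°(cathode) − E°(anode) = +0.86 − (−0.12) = +0.98 V.

+0.98 V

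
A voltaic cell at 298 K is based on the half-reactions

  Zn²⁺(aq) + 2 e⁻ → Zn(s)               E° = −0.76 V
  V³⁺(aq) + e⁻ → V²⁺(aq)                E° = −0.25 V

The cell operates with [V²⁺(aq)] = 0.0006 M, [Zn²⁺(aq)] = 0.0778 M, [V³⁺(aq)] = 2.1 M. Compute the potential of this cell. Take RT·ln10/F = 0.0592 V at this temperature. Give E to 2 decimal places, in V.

+0.75 V

V³⁺/V²⁺ is reduced (cathode, E° = −0.25 V) and Zn²⁺/Zn is oxidized (anode).
E°cell = −0.25 − (−0.76) = +0.51 V, with n = 2 electrons transferred.
Balancing gives 2 V³⁺(aq) + Zn(s) → 2 V²⁺(aq) + Zn²⁺(aq); hence Q = ([V²⁺(aq)]^2·[Zn²⁺(aq)]) / [V³⁺(aq)]^2 = 6.35×10^−9 (log Q = −8.197).
Applying E = E° − (RT ln10/nF)·log Q gives +0.51 − (0.0592/2)(−8.197) = +0.75 V.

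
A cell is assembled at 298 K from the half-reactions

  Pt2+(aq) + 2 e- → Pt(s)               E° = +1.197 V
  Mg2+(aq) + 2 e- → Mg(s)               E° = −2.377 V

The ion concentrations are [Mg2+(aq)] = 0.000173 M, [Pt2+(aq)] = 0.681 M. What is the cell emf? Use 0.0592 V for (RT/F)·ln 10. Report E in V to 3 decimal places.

The Pt²⁺/Pt couple has the more positive E°, so it is the cathode; Mg²⁺/Mg is the anode.
The standard potential is +1.197 − (−2.377) = +3.574 V and the balanced reaction transfers n = 2 electrons.
For the overall reaction Pt2+(aq) + Mg(s) → Pt(s) + Mg2+(aq), Q = [Mg2+(aq)] / [Pt2+(aq)] = 0.000254, giving log Q = −3.595.
E = E° − (0.0592/n)·log Q = +3.574 − (0.0592/2)(−3.595) = +3.680 V.

+3.680 V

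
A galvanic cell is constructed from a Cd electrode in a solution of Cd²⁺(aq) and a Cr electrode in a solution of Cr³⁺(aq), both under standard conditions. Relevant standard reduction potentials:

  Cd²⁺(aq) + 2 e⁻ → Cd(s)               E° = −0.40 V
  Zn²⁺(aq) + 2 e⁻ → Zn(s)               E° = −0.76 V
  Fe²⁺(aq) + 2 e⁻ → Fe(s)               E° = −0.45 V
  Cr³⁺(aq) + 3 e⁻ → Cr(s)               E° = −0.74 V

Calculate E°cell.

Of the two couples in this cell, the one with the more positive reduction potential is reduced at the cathode: here that is Cd²⁺/Cd (−0.40 V); Cr³⁺/Cr (−0.74 V) is the anode.
E°cell = E°(cathode) − E°(anode) = −0.40 − (−0.74) = +0.34 V.

+0.34 V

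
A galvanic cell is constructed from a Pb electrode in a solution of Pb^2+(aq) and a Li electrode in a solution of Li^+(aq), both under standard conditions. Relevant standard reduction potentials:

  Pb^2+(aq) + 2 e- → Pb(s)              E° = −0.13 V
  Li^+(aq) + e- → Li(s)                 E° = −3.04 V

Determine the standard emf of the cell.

Of the two couples in this cell, the one with the more positive reduction potential is reduced at the cathode: here that is Pb²⁺/Pb (−0.13 V); Li⁺/Li (−3.04 V) is the anode.
E°cell = E°(cathode) − E°(anode) = −0.13 − (−3.04) = +2.91 V.

+2.91 V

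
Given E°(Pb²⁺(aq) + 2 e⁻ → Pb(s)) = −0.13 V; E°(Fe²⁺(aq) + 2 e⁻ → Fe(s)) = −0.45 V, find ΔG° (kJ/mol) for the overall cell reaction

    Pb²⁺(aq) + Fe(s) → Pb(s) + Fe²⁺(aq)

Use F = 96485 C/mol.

In the reaction as written Pb²⁺(aq) is reduced, so the Pb²⁺/Pb couple is the cathode and Fe²⁺/Fe is the anode.
E°cell = −0.13 − (−0.45) = +0.32 V; balancing electrons gives n = 2.
ΔG° = −nFE°cell = −(2)(96485)(+0.32) J/mol = −61.8 kJ/mol.

−61.8 kJ/mol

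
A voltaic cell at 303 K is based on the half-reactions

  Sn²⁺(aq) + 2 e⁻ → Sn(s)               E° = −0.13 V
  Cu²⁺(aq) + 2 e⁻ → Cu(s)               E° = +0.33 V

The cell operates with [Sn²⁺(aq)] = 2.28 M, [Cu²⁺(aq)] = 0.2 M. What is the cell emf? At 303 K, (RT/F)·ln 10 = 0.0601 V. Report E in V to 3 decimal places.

+0.428 V

Since E°(Cu²⁺/Cu) > E°(Sn²⁺/Sn), Cu²⁺/Cu serves as the cathode.
E°cell = E°cat − E°an = +0.33 − (−0.13) = +0.46 V; n = 2.
The balanced reaction is Cu²⁺(aq) + Sn(s) → Cu(s) + Sn²⁺(aq), so Q = [Sn²⁺(aq)] / [Cu²⁺(aq)] = 11.4 and log Q = 1.057.
E = E° − (0.0601/n)·log Q = +0.46 − (0.0601/2)(1.057) = +0.428 V.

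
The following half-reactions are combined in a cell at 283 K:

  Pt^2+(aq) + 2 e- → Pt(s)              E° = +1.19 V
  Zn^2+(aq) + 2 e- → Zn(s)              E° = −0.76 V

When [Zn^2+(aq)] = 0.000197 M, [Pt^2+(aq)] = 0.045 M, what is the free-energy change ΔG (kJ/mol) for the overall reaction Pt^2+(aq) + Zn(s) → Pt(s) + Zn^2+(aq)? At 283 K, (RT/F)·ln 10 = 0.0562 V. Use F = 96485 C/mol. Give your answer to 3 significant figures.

With Pt²⁺/Pt reduced at the cathode, E°cell = +1.19 − (−0.76) = +1.95 V and n = 2.
Q = [Zn^2+(aq)] / [Pt^2+(aq)] = 0.00438, so log Q = −2.359 and E = +1.95 − (0.0562/2)(−2.359) = +2.0163 V.
Finally ΔG = −nFE = −(2)(96485 C/mol)(+2.0163 V) = −389 kJ/mol.

−389 kJ/mol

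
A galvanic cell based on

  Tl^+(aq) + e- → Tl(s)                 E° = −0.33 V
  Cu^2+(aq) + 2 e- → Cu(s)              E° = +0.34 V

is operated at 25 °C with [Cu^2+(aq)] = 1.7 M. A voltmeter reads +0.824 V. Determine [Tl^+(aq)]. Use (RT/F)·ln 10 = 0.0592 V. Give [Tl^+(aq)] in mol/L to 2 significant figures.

The Cu²⁺/Cu couple has the larger reduction potential, so it is the cathode: E°cell = +0.34 − (−0.33) = +0.67 V and n = 2.
Since E = E° − (0.0592/n)·log Q, log Q = n(E° − E)/0.0592 = −5.203.
The balanced reaction is Cu^2+(aq) + 2 Tl(s) → Cu(s) + 2 Tl^+(aq), so Q = [Tl^+(aq)]^2 / [Cu^2+(aq)].
Solving for the unknown gives log [Tl^+(aq)] = −2.486, so [Tl^+(aq)] ≈ 0.0033 M.

0.0033 M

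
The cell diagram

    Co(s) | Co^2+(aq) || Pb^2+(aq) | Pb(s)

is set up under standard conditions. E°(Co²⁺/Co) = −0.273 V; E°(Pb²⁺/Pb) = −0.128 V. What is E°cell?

By convention the left-hand electrode in cell notation is the anode (oxidation) and the right-hand electrode is the cathode (reduction).
E°cell = E°(right) − E°(left) = −0.128 − (−0.273) = +0.145 V.

+0.145 V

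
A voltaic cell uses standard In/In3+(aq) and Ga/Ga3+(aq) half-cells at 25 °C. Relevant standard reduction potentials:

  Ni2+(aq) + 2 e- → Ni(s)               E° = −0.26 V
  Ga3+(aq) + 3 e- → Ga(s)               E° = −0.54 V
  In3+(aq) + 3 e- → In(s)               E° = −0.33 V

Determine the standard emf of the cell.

Of the two couples in this cell, the one with the more positive reduction potential is reduced at the cathode: here that is In³⁺/In (−0.33 V); Ga³⁺/Ga (−0.54 V) is the anode.
E°cell = E°(cathode) − E°(anode) = −0.33 − (−0.54) = +0.21 V.

+0.21 V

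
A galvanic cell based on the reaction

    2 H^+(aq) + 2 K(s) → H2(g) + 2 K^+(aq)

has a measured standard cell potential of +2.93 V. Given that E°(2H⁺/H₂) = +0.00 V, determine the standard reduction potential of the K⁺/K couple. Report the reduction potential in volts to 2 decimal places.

In the reaction as written the 2H⁺/H₂ couple is reduced (cathode) and K⁺/K is oxidized (anode), so E°cell = E°(2H⁺/H₂) − E°(K⁺/K).
E°(K⁺/K) = E°(cathode) − E°cell = +0.00 − (+2.93) = −2.93 V.

−2.93 V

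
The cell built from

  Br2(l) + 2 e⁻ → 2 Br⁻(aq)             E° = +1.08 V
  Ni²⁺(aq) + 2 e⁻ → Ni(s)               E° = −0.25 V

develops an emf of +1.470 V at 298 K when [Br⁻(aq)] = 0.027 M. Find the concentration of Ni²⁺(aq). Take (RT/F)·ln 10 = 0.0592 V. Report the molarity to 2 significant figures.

0.026 M

The Br₂/Br⁻ couple has the larger reduction potential, so it is the cathode: E°cell = +1.08 − (−0.25) = +1.33 V and n = 2.
Rearranging E = E° − (0.0592/n)·log Q gives log Q = 2(+1.33 − (+1.470))/0.0592 = −4.730.
Balancing electrons gives Br2(l) + Ni(s) → 2 Br⁻(aq) + Ni²⁺(aq); thus Q = [Br⁻(aq)]^2·[Ni²⁺(aq)].
Isolating [Ni²⁺(aq)] in Q = 10^{−4.730} yields log [Ni²⁺(aq)] = −1.593, i.e. 0.026 M.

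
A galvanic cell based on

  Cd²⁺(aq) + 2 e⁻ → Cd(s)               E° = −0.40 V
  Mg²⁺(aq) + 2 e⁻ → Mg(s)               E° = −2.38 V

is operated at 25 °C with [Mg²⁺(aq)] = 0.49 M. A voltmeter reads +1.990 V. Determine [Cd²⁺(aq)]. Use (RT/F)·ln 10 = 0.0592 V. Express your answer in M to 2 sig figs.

The Cd²⁺/Cd couple has the larger reduction potential, so it is the cathode: E°cell = −0.40 − (−2.38) = +1.98 V and n = 2.
Rearranging E = E° − (0.0592/n)·log Q gives log Q = 2(+1.98 − (+1.990))/0.0592 = −0.338.
The balanced reaction is Cd²⁺(aq) + Mg(s) → Cd(s) + Mg²⁺(aq), so Q = [Mg²⁺(aq)] / [Cd²⁺(aq)].
Substituting the known concentrations and solving, log [Cd²⁺(aq)] = 0.028 and [Cd²⁺(aq)] = 1.1 M.

1.1 M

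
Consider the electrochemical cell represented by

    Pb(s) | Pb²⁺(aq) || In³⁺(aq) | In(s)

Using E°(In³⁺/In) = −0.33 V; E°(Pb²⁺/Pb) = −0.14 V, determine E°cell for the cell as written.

−0.19 V

By convention the left-hand electrode in cell notation is the anode (oxidation) and the right-hand electrode is the cathode (reduction).
E°cell = E°(right) − E°(left) = −0.33 − (−0.14) = −0.19 V.
The negative sign shows that, as written, the cell would require an external voltage to drive the reaction.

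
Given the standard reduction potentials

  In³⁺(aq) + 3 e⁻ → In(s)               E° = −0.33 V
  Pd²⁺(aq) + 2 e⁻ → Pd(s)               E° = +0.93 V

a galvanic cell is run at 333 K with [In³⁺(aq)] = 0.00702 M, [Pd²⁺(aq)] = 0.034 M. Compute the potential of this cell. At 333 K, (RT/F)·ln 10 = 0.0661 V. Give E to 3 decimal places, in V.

Pd²⁺/Pd is reduced (cathode, E° = +0.93 V) and In³⁺/In is oxidized (anode).
E°cell = +0.93 − (−0.33) = +1.26 V, with n = 6 electrons transferred.
For the overall reaction 3 Pd²⁺(aq) + 2 In(s) → 3 Pd(s) + 2 In³⁺(aq), Q = [In³⁺(aq)]^2 / [Pd²⁺(aq)]^3 = 1.25, giving log Q = 0.098.
Applying E = E° − (RT ln10/nF)·log Q gives +1.26 − (0.0661/6)(0.098) = +1.259 V.

+1.259 V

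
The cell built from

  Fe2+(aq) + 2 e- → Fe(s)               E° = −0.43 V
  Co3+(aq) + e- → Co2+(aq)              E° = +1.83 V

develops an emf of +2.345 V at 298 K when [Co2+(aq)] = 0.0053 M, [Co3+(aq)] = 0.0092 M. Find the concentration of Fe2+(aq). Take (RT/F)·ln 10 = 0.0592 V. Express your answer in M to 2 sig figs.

With Co³⁺/Co²⁺ at the cathode and Fe²⁺/Fe at the anode, E°cell = +1.83 − (−0.43) = +2.26 V (n = 2).
Rearranging E = E° − (0.0592/n)·log Q gives log Q = 2(+2.26 − (+2.345))/0.0592 = −2.872.
Balancing electrons gives 2 Co3+(aq) + Fe(s) → 2 Co2+(aq) + Fe2+(aq); thus Q = ([Co2+(aq)]^2·[Fe2+(aq)]) / [Co3+(aq)]^2.
Isolating [Fe2+(aq)] in Q = 10^{−2.872} yields log [Fe2+(aq)] = −2.393, i.e. 0.0040 M.

0.0040 M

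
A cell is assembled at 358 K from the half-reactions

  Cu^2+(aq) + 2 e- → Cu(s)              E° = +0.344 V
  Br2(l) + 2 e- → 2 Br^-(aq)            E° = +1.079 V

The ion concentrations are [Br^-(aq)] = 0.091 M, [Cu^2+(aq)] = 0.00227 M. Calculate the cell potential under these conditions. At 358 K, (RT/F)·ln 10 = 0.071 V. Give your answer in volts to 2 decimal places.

Br₂/Br⁻ is reduced (cathode, E° = +1.079 V) and Cu²⁺/Cu is oxidized (anode).
E°cell = +1.079 − (+0.344) = +0.735 V, with n = 2 electrons transferred.
For the overall reaction Br2(l) + Cu(s) → 2 Br^-(aq) + Cu^2+(aq), Q = [Br^-(aq)]^2·[Cu^2+(aq)] = 1.88×10^−5, giving log Q = −4.726.
By the Nernst equation, E = +0.735 − (0.071/2)·(−4.726) = +0.90 V.

+0.90 V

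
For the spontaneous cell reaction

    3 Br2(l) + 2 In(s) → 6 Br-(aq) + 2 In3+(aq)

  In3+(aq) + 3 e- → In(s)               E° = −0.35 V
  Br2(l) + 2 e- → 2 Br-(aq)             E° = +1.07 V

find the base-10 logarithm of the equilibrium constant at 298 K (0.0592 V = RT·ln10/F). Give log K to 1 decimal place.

The Br₂/Br⁻ couple is reduced (cathode); E°cell = +1.07 − (−0.35) = +1.42 V with n = 6.
At equilibrium E = 0, so log K = nE°cell / 0.0592 = (6)(+1.42) / 0.0592 = 143.9.

log K = 143.9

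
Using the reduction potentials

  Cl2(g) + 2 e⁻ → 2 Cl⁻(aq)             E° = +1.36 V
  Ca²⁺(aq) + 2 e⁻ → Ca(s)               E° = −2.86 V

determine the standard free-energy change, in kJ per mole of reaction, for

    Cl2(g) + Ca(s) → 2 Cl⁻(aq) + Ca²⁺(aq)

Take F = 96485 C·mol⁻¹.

In the reaction as written Cl2(g) is reduced, so the Cl₂/Cl⁻ couple is the cathode and Ca²⁺/Ca is the anode.
E°cell = +1.36 − (−2.86) = +4.22 V; balancing electrons gives n = 2.
ΔG° = −nFE°cell = −(2)(96485)(+4.22) J/mol = −814 kJ/mol.

−814 kJ/mol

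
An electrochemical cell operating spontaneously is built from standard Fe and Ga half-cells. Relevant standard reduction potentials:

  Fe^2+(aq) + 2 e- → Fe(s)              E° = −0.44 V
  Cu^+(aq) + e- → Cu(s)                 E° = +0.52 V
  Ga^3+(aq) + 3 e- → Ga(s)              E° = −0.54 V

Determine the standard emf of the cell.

Of the two couples in this cell, the one with the more positive reduction potential is reduced at the cathode: here that is Fe²⁺/Fe (−0.44 V); Ga³⁺/Ga (−0.54 V) is the anode.
E°cell = E°(cathode) − E°(anode) = −0.44 − (−0.54) = +0.10 V.

+0.10 V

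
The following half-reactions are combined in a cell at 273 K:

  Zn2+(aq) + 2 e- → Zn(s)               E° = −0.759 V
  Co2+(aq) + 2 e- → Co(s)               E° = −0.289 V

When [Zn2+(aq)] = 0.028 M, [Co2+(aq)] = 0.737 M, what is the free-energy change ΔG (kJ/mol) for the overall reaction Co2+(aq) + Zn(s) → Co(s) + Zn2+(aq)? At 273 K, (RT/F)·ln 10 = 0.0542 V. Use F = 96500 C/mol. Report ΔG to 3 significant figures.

With Co²⁺/Co reduced at the cathode, E°cell = −0.289 − (−0.759) = +0.470 V and n = 2.
Here Q = [Zn2+(aq)] / [Co2+(aq)] = 0.038 (log Q = −1.420), giving E = +0.470 − (0.0542/2)·(−1.420) = +0.5085 V.
Then ΔG = −nFE = −2 × 96500 × +0.5085 J/mol = −98.1 kJ/mol.

−98.1 kJ/mol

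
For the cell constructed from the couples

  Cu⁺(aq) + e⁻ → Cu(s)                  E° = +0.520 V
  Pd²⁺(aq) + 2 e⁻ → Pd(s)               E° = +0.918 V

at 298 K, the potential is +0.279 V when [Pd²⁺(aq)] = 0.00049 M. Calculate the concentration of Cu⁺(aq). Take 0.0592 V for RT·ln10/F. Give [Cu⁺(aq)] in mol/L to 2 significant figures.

The Pd²⁺/Pd couple has the larger reduction potential, so it is the cathode: E°cell = +0.918 − (+0.520) = +0.398 V and n = 2.
From the Nernst equation, log Q = n(E° − E)/0.0592 = 2·(+0.398 − (+0.279))/0.0592 = 4.020.
The balanced reaction is Pd²⁺(aq) + 2 Cu(s) → Pd(s) + 2 Cu⁺(aq), so Q = [Cu⁺(aq)]^2 / [Pd²⁺(aq)].
Substituting the known concentrations and solving, log [Cu⁺(aq)] = 0.355 and [Cu⁺(aq)] = 2.3 M.

2.3 M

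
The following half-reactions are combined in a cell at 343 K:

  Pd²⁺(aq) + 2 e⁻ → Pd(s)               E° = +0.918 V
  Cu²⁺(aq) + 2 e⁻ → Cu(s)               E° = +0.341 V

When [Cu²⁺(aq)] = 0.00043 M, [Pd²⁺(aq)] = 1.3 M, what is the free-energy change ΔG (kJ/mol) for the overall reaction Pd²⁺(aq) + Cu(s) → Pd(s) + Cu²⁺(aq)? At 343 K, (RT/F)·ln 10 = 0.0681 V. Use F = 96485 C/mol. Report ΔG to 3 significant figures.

−134 kJ/mol

E°cell = +0.918 − (+0.341) = +0.577 V; the balanced reaction transfers n = 2 electrons.
Here Q = [Cu²⁺(aq)] / [Pd²⁺(aq)] = 0.000331 (log Q = −3.480), giving E = +0.577 − (0.0681/2)·(−3.480) = +0.6955 V.
Then ΔG = −nFE = −2 × 96485 × +0.6955 J/mol = −134 kJ/mol.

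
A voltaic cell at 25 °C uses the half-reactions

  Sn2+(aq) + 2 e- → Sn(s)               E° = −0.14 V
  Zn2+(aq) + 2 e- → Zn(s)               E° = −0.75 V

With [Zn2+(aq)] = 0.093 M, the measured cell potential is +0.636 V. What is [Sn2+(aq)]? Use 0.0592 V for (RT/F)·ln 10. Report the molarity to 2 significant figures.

0.70 M

With Sn²⁺/Sn at the cathode and Zn²⁺/Zn at the anode, E°cell = −0.14 − (−0.75) = +0.61 V (n = 2).
Since E = E° − (0.0592/n)·log Q, log Q = n(E° − E)/0.0592 = −0.878.
Balancing electrons gives Sn2+(aq) + Zn(s) → Sn(s) + Zn2+(aq); thus Q = [Zn2+(aq)] / [Sn2+(aq)].
Isolating [Sn2+(aq)] in Q = 10^{−0.878} yields log [Sn2+(aq)] = −0.154, i.e. 0.70 M.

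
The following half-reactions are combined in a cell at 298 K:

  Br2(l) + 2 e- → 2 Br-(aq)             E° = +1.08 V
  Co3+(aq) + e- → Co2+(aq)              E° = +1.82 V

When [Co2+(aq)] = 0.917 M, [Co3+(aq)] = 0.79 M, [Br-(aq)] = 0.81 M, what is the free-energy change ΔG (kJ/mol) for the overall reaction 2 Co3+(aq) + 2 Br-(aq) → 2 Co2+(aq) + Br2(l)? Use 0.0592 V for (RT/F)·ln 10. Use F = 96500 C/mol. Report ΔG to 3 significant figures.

−141 kJ/mol

The standard cell potential is +1.82 − (+1.08) = +0.74 V, with n = 2 electrons in the balanced equation.
Here Q = [Co2+(aq)]^2 / ([Co3+(aq)]^2·[Br-(aq)]^2) = 2.05 (log Q = 0.313), giving E = +0.74 − (0.0592/2)·(0.313) = +0.7307 V.
ΔG = −nFE = −(2)(96500)(+0.7307) J/mol = −141 kJ/mol.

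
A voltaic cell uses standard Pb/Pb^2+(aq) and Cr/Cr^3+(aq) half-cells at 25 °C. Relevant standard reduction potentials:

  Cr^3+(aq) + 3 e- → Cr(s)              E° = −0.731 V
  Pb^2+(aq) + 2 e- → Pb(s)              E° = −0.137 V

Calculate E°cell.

+0.594 V

The Pb²⁺/Pb couple has the higher E°, so Pb ion is reduced (cathode) and Cr is oxidized (anode).
E°cell = E°(cathode) − E°(anode) = −0.137 − (−0.731) = +0.594 V.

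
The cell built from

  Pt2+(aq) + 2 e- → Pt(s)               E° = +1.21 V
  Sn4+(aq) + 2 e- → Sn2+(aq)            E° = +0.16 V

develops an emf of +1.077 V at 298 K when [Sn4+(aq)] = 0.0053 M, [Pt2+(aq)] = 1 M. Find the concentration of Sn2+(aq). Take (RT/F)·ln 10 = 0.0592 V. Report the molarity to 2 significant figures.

0.043 M

Pt²⁺/Pt is the cathode (higher E°); E°cell = +1.21 − (+0.16) = +1.05 V with n = 2.
Since E = E° − (0.0592/n)·log Q, log Q = n(E° − E)/0.0592 = −0.912.
Balancing electrons gives Pt2+(aq) + Sn2+(aq) → Pt(s) + Sn4+(aq); thus Q = [Sn4+(aq)] / ([Pt2+(aq)]·[Sn2+(aq)]).
Isolating [Sn2+(aq)] in Q = 10^{−0.912} yields log [Sn2+(aq)] = −1.364, i.e. 0.043 M.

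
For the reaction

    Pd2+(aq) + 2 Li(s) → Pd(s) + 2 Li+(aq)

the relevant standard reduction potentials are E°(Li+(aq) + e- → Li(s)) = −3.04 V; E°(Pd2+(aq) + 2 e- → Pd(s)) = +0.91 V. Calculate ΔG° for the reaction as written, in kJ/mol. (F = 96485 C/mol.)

In the reaction as written Pd2+(aq) is reduced, so the Pd²⁺/Pd couple is the cathode and Li⁺/Li is the anode.
E°cell = +0.91 − (−3.04) = +3.95 V; balancing electrons gives n = 2.
ΔG° = −nFE°cell = −(2)(96485)(+3.95) J/mol = −762 kJ/mol.

−762 kJ/mol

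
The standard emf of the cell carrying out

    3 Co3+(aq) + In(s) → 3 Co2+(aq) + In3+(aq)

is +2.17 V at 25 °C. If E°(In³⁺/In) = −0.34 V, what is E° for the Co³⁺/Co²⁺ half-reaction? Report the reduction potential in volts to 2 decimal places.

In the reaction as written the Co³⁺/Co²⁺ couple is reduced (cathode) and In³⁺/In is oxidized (anode), so E°cell = E°(Co³⁺/Co²⁺) − E°(In³⁺/In).
E°(Co³⁺/Co²⁺) = E°cell + E°(anode) = +2.17 + (−0.34) = +1.83 V.

+1.83 V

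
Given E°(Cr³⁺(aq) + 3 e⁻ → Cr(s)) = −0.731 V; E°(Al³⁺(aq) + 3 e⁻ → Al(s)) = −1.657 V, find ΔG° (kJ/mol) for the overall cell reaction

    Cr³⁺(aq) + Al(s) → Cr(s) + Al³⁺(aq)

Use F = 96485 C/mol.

In the reaction as written Cr³⁺(aq) is reduced, so the Cr³⁺/Cr couple is the cathode and Al³⁺/Al is the anode.
E°cell = −0.731 − (−1.657) = +0.926 V; balancing electrons gives n = 3.
ΔG° = −nFE°cell = −(3)(96485)(+0.926) J/mol = −268 kJ/mol.

−268 kJ/mol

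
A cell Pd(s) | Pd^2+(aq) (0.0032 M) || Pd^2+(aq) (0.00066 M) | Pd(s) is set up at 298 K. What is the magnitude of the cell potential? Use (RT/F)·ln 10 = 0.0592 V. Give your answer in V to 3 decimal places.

0.020 V

For a concentration cell E°cell = 0, since both electrodes use the same couple.
The compartment with the higher Pd^2+(aq) concentration (0.0032 M) acts as the cathode; ions are reduced there and produced at the dilute (0.00066 M) anode.
With n = 2, Ecell = −(0.0592/2)·log([dilute]/[conc]) = −(0.0592/2)·log(0.00066/0.0032) = +0.020 V.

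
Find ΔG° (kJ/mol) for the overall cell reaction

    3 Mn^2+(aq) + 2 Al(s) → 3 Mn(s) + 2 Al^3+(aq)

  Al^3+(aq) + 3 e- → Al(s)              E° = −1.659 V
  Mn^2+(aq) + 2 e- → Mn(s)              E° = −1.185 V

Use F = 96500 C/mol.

−274 kJ/mol

In the reaction as written Mn^2+(aq) is reduced, so the Mn²⁺/Mn couple is the cathode and Al³⁺/Al is the anode.
E°cell = −1.185 − (−1.659) = +0.474 V; balancing electrons gives n = 6.
ΔG° = −nFE°cell = −(6)(96500)(+0.474) J/mol = −274 kJ/mol.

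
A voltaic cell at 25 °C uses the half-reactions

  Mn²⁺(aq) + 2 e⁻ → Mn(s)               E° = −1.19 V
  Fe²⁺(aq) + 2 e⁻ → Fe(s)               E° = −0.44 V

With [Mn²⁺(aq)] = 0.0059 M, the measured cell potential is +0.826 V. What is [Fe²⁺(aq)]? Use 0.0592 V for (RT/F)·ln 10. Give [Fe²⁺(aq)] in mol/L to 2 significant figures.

2.2 M

With Fe²⁺/Fe at the cathode and Mn²⁺/Mn at the anode, E°cell = −0.44 − (−1.19) = +0.75 V (n = 2).
Since E = E° − (0.0592/n)·log Q, log Q = n(E° − E)/0.0592 = −2.568.
The balanced reaction is Fe²⁺(aq) + Mn(s) → Fe(s) + Mn²⁺(aq), so Q = [Mn²⁺(aq)] / [Fe²⁺(aq)].
Substituting the known concentrations and solving, log [Fe²⁺(aq)] = 0.339 and [Fe²⁺(aq)] = 2.2 M.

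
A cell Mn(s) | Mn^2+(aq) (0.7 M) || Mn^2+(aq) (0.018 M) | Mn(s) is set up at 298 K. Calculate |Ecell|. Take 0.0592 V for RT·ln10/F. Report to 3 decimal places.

For a concentration cell E°cell = 0, since both electrodes use the same couple.
The compartment with the higher Mn^2+(aq) concentration (0.7 M) acts as the cathode; ions are reduced there and produced at the dilute (0.018 M) anode.
With n = 2, Ecell = −(0.0592/2)·log([dilute]/[conc]) = −(0.0592/2)·log(0.018/0.7) = +0.047 V.

0.047 V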